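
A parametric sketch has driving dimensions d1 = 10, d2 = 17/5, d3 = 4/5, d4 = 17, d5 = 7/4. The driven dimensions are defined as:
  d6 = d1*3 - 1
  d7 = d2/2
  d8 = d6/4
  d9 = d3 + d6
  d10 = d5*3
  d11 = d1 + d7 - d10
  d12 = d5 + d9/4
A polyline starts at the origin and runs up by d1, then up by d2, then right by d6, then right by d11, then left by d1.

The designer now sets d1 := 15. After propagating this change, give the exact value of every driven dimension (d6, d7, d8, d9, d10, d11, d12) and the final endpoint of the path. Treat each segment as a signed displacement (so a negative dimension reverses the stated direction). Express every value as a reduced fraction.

Apply edit: d1 := 15
  d6 = d1*3 - 1 = 44
  d7 = d2/2 = 17/10
  d8 = d6/4 = 11
  d9 = d3 + d6 = 224/5
  d10 = d5*3 = 21/4
  d11 = d1 + d7 - d10 = 229/20
  d12 = d5 + d9/4 = 259/20
Walk from origin (0, 0):
  seg 1: up by d1 = 15 → (0, 15)
  seg 2: up by d2 = 17/5 → (0, 92/5)
  seg 3: right by d6 = 44 → (44, 92/5)
  seg 4: right by d11 = 229/20 → (1109/20, 92/5)
  seg 5: left by d1 = 15 → (809/20, 92/5)

d6 = 44
d7 = 17/10
d8 = 11
d9 = 224/5
d10 = 21/4
d11 = 229/20
d12 = 259/20
endpoint = (809/20, 92/5)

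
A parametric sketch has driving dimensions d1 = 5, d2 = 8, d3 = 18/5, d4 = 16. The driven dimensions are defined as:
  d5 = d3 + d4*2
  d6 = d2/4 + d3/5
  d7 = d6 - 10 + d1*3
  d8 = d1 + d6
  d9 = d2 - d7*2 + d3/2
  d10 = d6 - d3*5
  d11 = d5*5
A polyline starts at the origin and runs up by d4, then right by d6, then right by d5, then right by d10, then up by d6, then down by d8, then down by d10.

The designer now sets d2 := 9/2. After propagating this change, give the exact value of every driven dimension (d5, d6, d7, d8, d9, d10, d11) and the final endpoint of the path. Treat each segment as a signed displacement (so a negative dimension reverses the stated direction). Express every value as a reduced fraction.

d5 = 178/5
d6 = 369/200
d7 = 1369/200
d8 = 1369/200
d9 = -739/100
d10 = -3231/200
d11 = 178
endpoint = (2129/100, 5431/200)

Apply edit: d2 := 9/2
  d5 = d3 + d4*2 = 178/5
  d6 = d2/4 + d3/5 = 369/200
  d7 = d6 - 10 + d1*3 = 1369/200
  d8 = d1 + d6 = 1369/200
  d9 = d2 - d7*2 + d3/2 = -739/100
  d10 = d6 - d3*5 = -3231/200
  d11 = d5*5 = 178
Walk from origin (0, 0):
  seg 1: up by d4 = 16 → (0, 16)
  seg 2: right by d6 = 369/200 → (369/200, 16)
  seg 3: right by d5 = 178/5 → (7489/200, 16)
  seg 4: right by d10 = -3231/200 → (2129/100, 16)
  seg 5: up by d6 = 369/200 → (2129/100, 3569/200)
  seg 6: down by d8 = 1369/200 → (2129/100, 11)
  seg 7: down by d10 = -3231/200 → (2129/100, 5431/200)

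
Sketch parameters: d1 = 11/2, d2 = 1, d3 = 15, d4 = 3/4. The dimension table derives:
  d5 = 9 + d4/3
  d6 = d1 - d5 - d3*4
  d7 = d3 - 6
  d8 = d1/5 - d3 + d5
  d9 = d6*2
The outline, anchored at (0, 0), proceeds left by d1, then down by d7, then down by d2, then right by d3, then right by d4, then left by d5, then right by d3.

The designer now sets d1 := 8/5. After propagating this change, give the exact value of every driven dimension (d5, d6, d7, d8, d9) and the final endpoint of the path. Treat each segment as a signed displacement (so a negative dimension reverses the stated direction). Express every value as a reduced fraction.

Apply edit: d1 := 8/5
  d5 = 9 + d4/3 = 37/4
  d6 = d1 - d5 - d3*4 = -1353/20
  d7 = d3 - 6 = 9
  d8 = d1/5 - d3 + d5 = -543/100
  d9 = d6*2 = -1353/10
Walk from origin (0, 0):
  seg 1: left by d1 = 8/5 → (-8/5, 0)
  seg 2: down by d7 = 9 → (-8/5, -9)
  seg 3: down by d2 = 1 → (-8/5, -10)
  seg 4: right by d3 = 15 → (67/5, -10)
  seg 5: right by d4 = 3/4 → (283/20, -10)
  seg 6: left by d5 = 37/4 → (49/10, -10)
  seg 7: right by d3 = 15 → (199/10, -10)

d5 = 37/4
d6 = -1353/20
d7 = 9
d8 = -543/100
d9 = -1353/10
endpoint = (199/10, -10)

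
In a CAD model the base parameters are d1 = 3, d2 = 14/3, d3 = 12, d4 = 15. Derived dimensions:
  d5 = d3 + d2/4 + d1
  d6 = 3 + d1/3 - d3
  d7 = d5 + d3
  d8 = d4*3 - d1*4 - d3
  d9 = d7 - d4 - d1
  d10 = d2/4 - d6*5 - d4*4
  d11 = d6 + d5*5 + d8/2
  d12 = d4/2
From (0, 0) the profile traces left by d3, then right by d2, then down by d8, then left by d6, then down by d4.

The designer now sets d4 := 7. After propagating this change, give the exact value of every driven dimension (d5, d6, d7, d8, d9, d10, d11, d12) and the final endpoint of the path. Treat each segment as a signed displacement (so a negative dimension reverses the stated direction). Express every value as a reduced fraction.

d5 = 97/6
d6 = -8
d7 = 169/6
d8 = -3
d9 = 109/6
d10 = 79/6
d11 = 214/3
d12 = 7/2
endpoint = (2/3, -4)

Apply edit: d4 := 7
  d5 = d3 + d2/4 + d1 = 97/6
  d6 = 3 + d1/3 - d3 = -8
  d7 = d5 + d3 = 169/6
  d8 = d4*3 - d1*4 - d3 = -3
  d9 = d7 - d4 - d1 = 109/6
  d10 = d2/4 - d6*5 - d4*4 = 79/6
  d11 = d6 + d5*5 + d8/2 = 214/3
  d12 = d4/2 = 7/2
Walk from origin (0, 0):
  seg 1: left by d3 = 12 → (-12, 0)
  seg 2: right by d2 = 14/3 → (-22/3, 0)
  seg 3: down by d8 = -3 → (-22/3, 3)
  seg 4: left by d6 = -8 → (2/3, 3)
  seg 5: down by d4 = 7 → (2/3, -4)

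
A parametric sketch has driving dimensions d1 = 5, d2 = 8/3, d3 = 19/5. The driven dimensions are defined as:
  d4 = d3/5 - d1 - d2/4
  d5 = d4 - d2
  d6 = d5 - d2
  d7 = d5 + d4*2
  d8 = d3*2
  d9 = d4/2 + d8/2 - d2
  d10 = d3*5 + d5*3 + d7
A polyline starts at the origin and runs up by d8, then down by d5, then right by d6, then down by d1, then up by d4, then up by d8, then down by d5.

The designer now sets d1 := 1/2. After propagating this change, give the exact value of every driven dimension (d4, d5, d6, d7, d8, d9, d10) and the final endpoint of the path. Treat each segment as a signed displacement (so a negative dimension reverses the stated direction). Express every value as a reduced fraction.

Apply edit: d1 := 1/2
  d4 = d3/5 - d1 - d2/4 = -61/150
  d5 = d4 - d2 = -461/150
  d6 = d5 - d2 = -287/50
  d7 = d5 + d4*2 = -583/150
  d8 = d3*2 = 38/5
  d9 = d4/2 + d8/2 - d2 = 93/100
  d10 = d3*5 + d5*3 + d7 = 442/75
Walk from origin (0, 0):
  seg 1: up by d8 = 38/5 → (0, 38/5)
  seg 2: down by d5 = -461/150 → (0, 1601/150)
  seg 3: right by d6 = -287/50 → (-287/50, 1601/150)
  seg 4: down by d1 = 1/2 → (-287/50, 763/75)
  seg 5: up by d4 = -61/150 → (-287/50, 293/30)
  seg 6: up by d8 = 38/5 → (-287/50, 521/30)
  seg 7: down by d5 = -461/150 → (-287/50, 511/25)

d4 = -61/150
d5 = -461/150
d6 = -287/50
d7 = -583/150
d8 = 38/5
d9 = 93/100
d10 = 442/75
endpoint = (-287/50, 511/25)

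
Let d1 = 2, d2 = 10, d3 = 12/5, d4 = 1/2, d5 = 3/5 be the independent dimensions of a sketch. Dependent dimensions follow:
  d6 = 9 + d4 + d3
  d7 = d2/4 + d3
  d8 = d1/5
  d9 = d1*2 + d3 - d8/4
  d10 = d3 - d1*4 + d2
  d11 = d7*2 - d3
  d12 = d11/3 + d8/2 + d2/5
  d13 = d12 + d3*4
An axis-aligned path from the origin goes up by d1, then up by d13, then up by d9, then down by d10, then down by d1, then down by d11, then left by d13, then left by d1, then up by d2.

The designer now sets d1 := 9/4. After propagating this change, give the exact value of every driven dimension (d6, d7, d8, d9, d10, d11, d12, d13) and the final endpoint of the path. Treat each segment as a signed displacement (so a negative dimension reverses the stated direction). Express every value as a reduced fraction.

d6 = 119/10
d7 = 49/10
d8 = 9/20
d9 = 543/80
d10 = 17/5
d11 = 37/5
d12 = 563/120
d13 = 343/24
endpoint = (-397/24, 4867/240)

Apply edit: d1 := 9/4
  d6 = 9 + d4 + d3 = 119/10
  d7 = d2/4 + d3 = 49/10
  d8 = d1/5 = 9/20
  d9 = d1*2 + d3 - d8/4 = 543/80
  d10 = d3 - d1*4 + d2 = 17/5
  d11 = d7*2 - d3 = 37/5
  d12 = d11/3 + d8/2 + d2/5 = 563/120
  d13 = d12 + d3*4 = 343/24
Walk from origin (0, 0):
  seg 1: up by d1 = 9/4 → (0, 9/4)
  seg 2: up by d13 = 343/24 → (0, 397/24)
  seg 3: up by d9 = 543/80 → (0, 5599/240)
  seg 4: down by d10 = 17/5 → (0, 4783/240)
  seg 5: down by d1 = 9/4 → (0, 4243/240)
  seg 6: down by d11 = 37/5 → (0, 2467/240)
  seg 7: left by d13 = 343/24 → (-343/24, 2467/240)
  seg 8: left by d1 = 9/4 → (-397/24, 2467/240)
  seg 9: up by d2 = 10 → (-397/24, 4867/240)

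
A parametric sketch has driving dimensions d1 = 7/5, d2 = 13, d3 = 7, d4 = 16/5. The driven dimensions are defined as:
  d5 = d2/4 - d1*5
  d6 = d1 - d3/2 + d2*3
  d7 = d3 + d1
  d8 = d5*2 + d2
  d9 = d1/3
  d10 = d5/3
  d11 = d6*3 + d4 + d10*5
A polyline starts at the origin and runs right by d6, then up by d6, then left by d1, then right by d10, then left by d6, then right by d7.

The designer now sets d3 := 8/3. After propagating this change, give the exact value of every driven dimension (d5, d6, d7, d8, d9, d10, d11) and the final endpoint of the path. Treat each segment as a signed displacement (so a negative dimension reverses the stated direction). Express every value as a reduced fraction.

Apply edit: d3 := 8/3
  d5 = d2/4 - d1*5 = -15/4
  d6 = d1 - d3/2 + d2*3 = 586/15
  d7 = d3 + d1 = 61/15
  d8 = d5*2 + d2 = 11/2
  d9 = d1/3 = 7/15
  d10 = d5/3 = -5/4
  d11 = d6*3 + d4 + d10*5 = 2283/20
Walk from origin (0, 0):
  seg 1: right by d6 = 586/15 → (586/15, 0)
  seg 2: up by d6 = 586/15 → (586/15, 586/15)
  seg 3: left by d1 = 7/5 → (113/3, 586/15)
  seg 4: right by d10 = -5/4 → (437/12, 586/15)
  seg 5: left by d6 = 586/15 → (-53/20, 586/15)
  seg 6: right by d7 = 61/15 → (17/12, 586/15)

d5 = -15/4
d6 = 586/15
d7 = 61/15
d8 = 11/2
d9 = 7/15
d10 = -5/4
d11 = 2283/20
endpoint = (17/12, 586/15)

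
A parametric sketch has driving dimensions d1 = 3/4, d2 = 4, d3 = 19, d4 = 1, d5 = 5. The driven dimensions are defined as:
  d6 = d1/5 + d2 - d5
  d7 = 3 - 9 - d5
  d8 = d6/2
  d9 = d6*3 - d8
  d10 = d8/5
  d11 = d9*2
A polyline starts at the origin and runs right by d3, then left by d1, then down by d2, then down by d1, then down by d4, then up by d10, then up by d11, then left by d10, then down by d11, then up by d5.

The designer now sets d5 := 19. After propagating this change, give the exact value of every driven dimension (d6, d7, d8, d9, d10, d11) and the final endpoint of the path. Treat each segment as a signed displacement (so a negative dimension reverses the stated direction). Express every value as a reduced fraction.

Apply edit: d5 := 19
  d6 = d1/5 + d2 - d5 = -297/20
  d7 = 3 - 9 - d5 = -25
  d8 = d6/2 = -297/40
  d9 = d6*3 - d8 = -297/8
  d10 = d8/5 = -297/200
  d11 = d9*2 = -297/4
Walk from origin (0, 0):
  seg 1: right by d3 = 19 → (19, 0)
  seg 2: left by d1 = 3/4 → (73/4, 0)
  seg 3: down by d2 = 4 → (73/4, -4)
  seg 4: down by d1 = 3/4 → (73/4, -19/4)
  seg 5: down by d4 = 1 → (73/4, -23/4)
  seg 6: up by d10 = -297/200 → (73/4, -1447/200)
  seg 7: up by d11 = -297/4 → (73/4, -16297/200)
  seg 8: left by d10 = -297/200 → (3947/200, -16297/200)
  seg 9: down by d11 = -297/4 → (3947/200, -1447/200)
  seg 10: up by d5 = 19 → (3947/200, 2353/200)

d6 = -297/20
d7 = -25
d8 = -297/40
d9 = -297/8
d10 = -297/200
d11 = -297/4
endpoint = (3947/200, 2353/200)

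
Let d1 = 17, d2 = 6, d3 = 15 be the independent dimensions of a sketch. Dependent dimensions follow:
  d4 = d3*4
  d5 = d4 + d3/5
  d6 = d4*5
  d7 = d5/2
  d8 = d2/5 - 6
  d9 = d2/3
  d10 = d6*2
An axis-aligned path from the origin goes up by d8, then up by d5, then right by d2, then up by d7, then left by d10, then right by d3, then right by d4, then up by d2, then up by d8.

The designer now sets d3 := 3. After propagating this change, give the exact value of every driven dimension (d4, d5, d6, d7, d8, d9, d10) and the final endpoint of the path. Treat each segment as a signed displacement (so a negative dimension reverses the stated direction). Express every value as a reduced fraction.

d4 = 12
d5 = 63/5
d6 = 60
d7 = 63/10
d8 = -24/5
d9 = 2
d10 = 120
endpoint = (-99, 153/10)

Apply edit: d3 := 3
  d4 = d3*4 = 12
  d5 = d4 + d3/5 = 63/5
  d6 = d4*5 = 60
  d7 = d5/2 = 63/10
  d8 = d2/5 - 6 = -24/5
  d9 = d2/3 = 2
  d10 = d6*2 = 120
Walk from origin (0, 0):
  seg 1: up by d8 = -24/5 → (0, -24/5)
  seg 2: up by d5 = 63/5 → (0, 39/5)
  seg 3: right by d2 = 6 → (6, 39/5)
  seg 4: up by d7 = 63/10 → (6, 141/10)
  seg 5: left by d10 = 120 → (-114, 141/10)
  seg 6: right by d3 = 3 → (-111, 141/10)
  seg 7: right by d4 = 12 → (-99, 141/10)
  seg 8: up by d2 = 6 → (-99, 201/10)
  seg 9: up by d8 = -24/5 → (-99, 153/10)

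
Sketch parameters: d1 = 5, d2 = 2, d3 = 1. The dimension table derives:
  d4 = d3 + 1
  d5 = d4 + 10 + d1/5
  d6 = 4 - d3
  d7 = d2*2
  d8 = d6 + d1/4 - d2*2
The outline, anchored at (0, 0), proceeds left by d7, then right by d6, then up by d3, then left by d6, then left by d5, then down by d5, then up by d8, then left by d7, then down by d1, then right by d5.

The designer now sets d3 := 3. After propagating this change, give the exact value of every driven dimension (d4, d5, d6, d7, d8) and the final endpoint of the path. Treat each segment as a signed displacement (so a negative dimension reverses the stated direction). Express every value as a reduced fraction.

Apply edit: d3 := 3
  d4 = d3 + 1 = 4
  d5 = d4 + 10 + d1/5 = 15
  d6 = 4 - d3 = 1
  d7 = d2*2 = 4
  d8 = d6 + d1/4 - d2*2 = -7/4
Walk from origin (0, 0):
  seg 1: left by d7 = 4 → (-4, 0)
  seg 2: right by d6 = 1 → (-3, 0)
  seg 3: up by d3 = 3 → (-3, 3)
  seg 4: left by d6 = 1 → (-4, 3)
  seg 5: left by d5 = 15 → (-19, 3)
  seg 6: down by d5 = 15 → (-19, -12)
  seg 7: up by d8 = -7/4 → (-19, -55/4)
  seg 8: left by d7 = 4 → (-23, -55/4)
  seg 9: down by d1 = 5 → (-23, -75/4)
  seg 10: right by d5 = 15 → (-8, -75/4)

d4 = 4
d5 = 15
d6 = 1
d7 = 4
d8 = -7/4
endpoint = (-8, -75/4)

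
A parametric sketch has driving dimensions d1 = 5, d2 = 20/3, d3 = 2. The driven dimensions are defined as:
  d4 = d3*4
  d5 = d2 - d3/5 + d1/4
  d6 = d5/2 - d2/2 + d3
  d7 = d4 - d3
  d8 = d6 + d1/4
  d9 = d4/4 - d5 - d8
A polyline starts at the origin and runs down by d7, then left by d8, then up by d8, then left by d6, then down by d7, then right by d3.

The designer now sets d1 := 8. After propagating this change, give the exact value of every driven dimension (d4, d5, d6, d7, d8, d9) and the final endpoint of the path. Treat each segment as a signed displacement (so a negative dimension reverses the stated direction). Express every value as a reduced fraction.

Apply edit: d1 := 8
  d4 = d3*4 = 8
  d5 = d2 - d3/5 + d1/4 = 124/15
  d6 = d5/2 - d2/2 + d3 = 14/5
  d7 = d4 - d3 = 6
  d8 = d6 + d1/4 = 24/5
  d9 = d4/4 - d5 - d8 = -166/15
Walk from origin (0, 0):
  seg 1: down by d7 = 6 → (0, -6)
  seg 2: left by d8 = 24/5 → (-24/5, -6)
  seg 3: up by d8 = 24/5 → (-24/5, -6/5)
  seg 4: left by d6 = 14/5 → (-38/5, -6/5)
  seg 5: down by d7 = 6 → (-38/5, -36/5)
  seg 6: right by d3 = 2 → (-28/5, -36/5)

d4 = 8
d5 = 124/15
d6 = 14/5
d7 = 6
d8 = 24/5
d9 = -166/15
endpoint = (-28/5, -36/5)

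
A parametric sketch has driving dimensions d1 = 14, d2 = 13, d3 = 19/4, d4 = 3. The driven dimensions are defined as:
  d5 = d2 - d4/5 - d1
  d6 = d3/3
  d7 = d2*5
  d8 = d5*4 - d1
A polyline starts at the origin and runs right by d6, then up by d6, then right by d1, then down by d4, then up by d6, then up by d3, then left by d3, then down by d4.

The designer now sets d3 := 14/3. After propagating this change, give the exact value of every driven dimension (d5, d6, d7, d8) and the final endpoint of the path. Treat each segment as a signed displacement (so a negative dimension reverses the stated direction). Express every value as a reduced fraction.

d5 = -8/5
d6 = 14/9
d7 = 65
d8 = -102/5
endpoint = (98/9, 16/9)

Apply edit: d3 := 14/3
  d5 = d2 - d4/5 - d1 = -8/5
  d6 = d3/3 = 14/9
  d7 = d2*5 = 65
  d8 = d5*4 - d1 = -102/5
Walk from origin (0, 0):
  seg 1: right by d6 = 14/9 → (14/9, 0)
  seg 2: up by d6 = 14/9 → (14/9, 14/9)
  seg 3: right by d1 = 14 → (140/9, 14/9)
  seg 4: down by d4 = 3 → (140/9, -13/9)
  seg 5: up by d6 = 14/9 → (140/9, 1/9)
  seg 6: up by d3 = 14/3 → (140/9, 43/9)
  seg 7: left by d3 = 14/3 → (98/9, 43/9)
  seg 8: down by d4 = 3 → (98/9, 16/9)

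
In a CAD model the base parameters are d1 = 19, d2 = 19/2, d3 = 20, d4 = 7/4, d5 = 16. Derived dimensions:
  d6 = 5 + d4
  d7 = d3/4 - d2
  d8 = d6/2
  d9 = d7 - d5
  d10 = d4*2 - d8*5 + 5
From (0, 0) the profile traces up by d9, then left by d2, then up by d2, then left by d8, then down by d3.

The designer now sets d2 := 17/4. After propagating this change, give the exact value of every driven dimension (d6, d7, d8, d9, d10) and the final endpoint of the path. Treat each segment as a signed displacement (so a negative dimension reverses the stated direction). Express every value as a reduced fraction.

d6 = 27/4
d7 = 3/4
d8 = 27/8
d9 = -61/4
d10 = -67/8
endpoint = (-61/8, -31)

Apply edit: d2 := 17/4
  d6 = 5 + d4 = 27/4
  d7 = d3/4 - d2 = 3/4
  d8 = d6/2 = 27/8
  d9 = d7 - d5 = -61/4
  d10 = d4*2 - d8*5 + 5 = -67/8
Walk from origin (0, 0):
  seg 1: up by d9 = -61/4 → (0, -61/4)
  seg 2: left by d2 = 17/4 → (-17/4, -61/4)
  seg 3: up by d2 = 17/4 → (-17/4, -11)
  seg 4: left by d8 = 27/8 → (-61/8, -11)
  seg 5: down by d3 = 20 → (-61/8, -31)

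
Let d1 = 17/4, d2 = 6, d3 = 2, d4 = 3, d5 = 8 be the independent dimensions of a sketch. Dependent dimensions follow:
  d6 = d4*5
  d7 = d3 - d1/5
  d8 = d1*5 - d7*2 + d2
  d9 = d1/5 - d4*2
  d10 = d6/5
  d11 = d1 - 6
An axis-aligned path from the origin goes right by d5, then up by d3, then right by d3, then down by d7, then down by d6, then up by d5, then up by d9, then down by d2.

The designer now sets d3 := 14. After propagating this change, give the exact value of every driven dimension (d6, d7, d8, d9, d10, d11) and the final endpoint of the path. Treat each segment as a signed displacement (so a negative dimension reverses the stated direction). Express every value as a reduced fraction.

Apply edit: d3 := 14
  d6 = d4*5 = 15
  d7 = d3 - d1/5 = 263/20
  d8 = d1*5 - d7*2 + d2 = 19/20
  d9 = d1/5 - d4*2 = -103/20
  d10 = d6/5 = 3
  d11 = d1 - 6 = -7/4
Walk from origin (0, 0):
  seg 1: right by d5 = 8 → (8, 0)
  seg 2: up by d3 = 14 → (8, 14)
  seg 3: right by d3 = 14 → (22, 14)
  seg 4: down by d7 = 263/20 → (22, 17/20)
  seg 5: down by d6 = 15 → (22, -283/20)
  seg 6: up by d5 = 8 → (22, -123/20)
  seg 7: up by d9 = -103/20 → (22, -113/10)
  seg 8: down by d2 = 6 → (22, -173/10)

d6 = 15
d7 = 263/20
d8 = 19/20
d9 = -103/20
d10 = 3
d11 = -7/4
endpoint = (22, -173/10)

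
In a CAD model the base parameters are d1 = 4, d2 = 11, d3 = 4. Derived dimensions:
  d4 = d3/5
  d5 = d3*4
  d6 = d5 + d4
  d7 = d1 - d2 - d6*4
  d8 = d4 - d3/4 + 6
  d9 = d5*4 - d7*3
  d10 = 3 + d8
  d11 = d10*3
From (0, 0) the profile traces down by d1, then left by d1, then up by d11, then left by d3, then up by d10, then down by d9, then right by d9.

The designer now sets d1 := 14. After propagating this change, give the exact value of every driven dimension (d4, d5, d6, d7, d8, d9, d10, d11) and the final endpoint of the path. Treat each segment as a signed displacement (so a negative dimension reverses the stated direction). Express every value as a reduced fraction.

d4 = 4/5
d5 = 16
d6 = 84/5
d7 = -321/5
d8 = 29/5
d9 = 1283/5
d10 = 44/5
d11 = 132/5
endpoint = (1193/5, -1177/5)

Apply edit: d1 := 14
  d4 = d3/5 = 4/5
  d5 = d3*4 = 16
  d6 = d5 + d4 = 84/5
  d7 = d1 - d2 - d6*4 = -321/5
  d8 = d4 - d3/4 + 6 = 29/5
  d9 = d5*4 - d7*3 = 1283/5
  d10 = 3 + d8 = 44/5
  d11 = d10*3 = 132/5
Walk from origin (0, 0):
  seg 1: down by d1 = 14 → (0, -14)
  seg 2: left by d1 = 14 → (-14, -14)
  seg 3: up by d11 = 132/5 → (-14, 62/5)
  seg 4: left by d3 = 4 → (-18, 62/5)
  seg 5: up by d10 = 44/5 → (-18, 106/5)
  seg 6: down by d9 = 1283/5 → (-18, -1177/5)
  seg 7: right by d9 = 1283/5 → (1193/5, -1177/5)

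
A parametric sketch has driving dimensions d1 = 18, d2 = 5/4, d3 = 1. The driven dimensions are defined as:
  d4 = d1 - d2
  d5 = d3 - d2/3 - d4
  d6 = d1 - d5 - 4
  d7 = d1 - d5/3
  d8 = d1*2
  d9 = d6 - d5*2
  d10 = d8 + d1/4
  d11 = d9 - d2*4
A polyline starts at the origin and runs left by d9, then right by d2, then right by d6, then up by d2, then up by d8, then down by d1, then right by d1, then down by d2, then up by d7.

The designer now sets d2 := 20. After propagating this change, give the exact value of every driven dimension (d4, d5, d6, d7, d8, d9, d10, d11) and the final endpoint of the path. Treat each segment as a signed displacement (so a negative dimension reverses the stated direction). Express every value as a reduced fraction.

Apply edit: d2 := 20
  d4 = d1 - d2 = -2
  d5 = d3 - d2/3 - d4 = -11/3
  d6 = d1 - d5 - 4 = 53/3
  d7 = d1 - d5/3 = 173/9
  d8 = d1*2 = 36
  d9 = d6 - d5*2 = 25
  d10 = d8 + d1/4 = 81/2
  d11 = d9 - d2*4 = -55
Walk from origin (0, 0):
  seg 1: left by d9 = 25 → (-25, 0)
  seg 2: right by d2 = 20 → (-5, 0)
  seg 3: right by d6 = 53/3 → (38/3, 0)
  seg 4: up by d2 = 20 → (38/3, 20)
  seg 5: up by d8 = 36 → (38/3, 56)
  seg 6: down by d1 = 18 → (38/3, 38)
  seg 7: right by d1 = 18 → (92/3, 38)
  seg 8: down by d2 = 20 → (92/3, 18)
  seg 9: up by d7 = 173/9 → (92/3, 335/9)

d4 = -2
d5 = -11/3
d6 = 53/3
d7 = 173/9
d8 = 36
d9 = 25
d10 = 81/2
d11 = -55
endpoint = (92/3, 335/9)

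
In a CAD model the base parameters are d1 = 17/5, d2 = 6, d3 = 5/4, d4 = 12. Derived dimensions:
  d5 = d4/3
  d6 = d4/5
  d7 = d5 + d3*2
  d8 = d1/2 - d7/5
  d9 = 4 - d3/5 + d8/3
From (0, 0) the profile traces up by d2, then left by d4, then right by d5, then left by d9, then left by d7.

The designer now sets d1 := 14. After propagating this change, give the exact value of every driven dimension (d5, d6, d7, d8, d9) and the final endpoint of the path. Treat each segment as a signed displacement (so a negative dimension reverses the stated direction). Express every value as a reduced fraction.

Apply edit: d1 := 14
  d5 = d4/3 = 4
  d6 = d4/5 = 12/5
  d7 = d5 + d3*2 = 13/2
  d8 = d1/2 - d7/5 = 57/10
  d9 = 4 - d3/5 + d8/3 = 113/20
Walk from origin (0, 0):
  seg 1: up by d2 = 6 → (0, 6)
  seg 2: left by d4 = 12 → (-12, 6)
  seg 3: right by d5 = 4 → (-8, 6)
  seg 4: left by d9 = 113/20 → (-273/20, 6)
  seg 5: left by d7 = 13/2 → (-403/20, 6)

d5 = 4
d6 = 12/5
d7 = 13/2
d8 = 57/10
d9 = 113/20
endpoint = (-403/20, 6)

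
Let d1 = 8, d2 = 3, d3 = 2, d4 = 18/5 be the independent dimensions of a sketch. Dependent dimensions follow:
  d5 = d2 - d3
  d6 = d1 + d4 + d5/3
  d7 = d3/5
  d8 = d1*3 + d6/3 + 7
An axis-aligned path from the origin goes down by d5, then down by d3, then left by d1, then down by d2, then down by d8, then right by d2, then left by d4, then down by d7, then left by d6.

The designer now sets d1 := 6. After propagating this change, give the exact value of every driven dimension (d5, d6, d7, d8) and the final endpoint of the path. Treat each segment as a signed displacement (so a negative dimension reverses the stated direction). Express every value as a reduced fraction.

Apply edit: d1 := 6
  d5 = d2 - d3 = 1
  d6 = d1 + d4 + d5/3 = 149/15
  d7 = d3/5 = 2/5
  d8 = d1*3 + d6/3 + 7 = 1274/45
Walk from origin (0, 0):
  seg 1: down by d5 = 1 → (0, -1)
  seg 2: down by d3 = 2 → (0, -3)
  seg 3: left by d1 = 6 → (-6, -3)
  seg 4: down by d2 = 3 → (-6, -6)
  seg 5: down by d8 = 1274/45 → (-6, -1544/45)
  seg 6: right by d2 = 3 → (-3, -1544/45)
  seg 7: left by d4 = 18/5 → (-33/5, -1544/45)
  seg 8: down by d7 = 2/5 → (-33/5, -1562/45)
  seg 9: left by d6 = 149/15 → (-248/15, -1562/45)

d5 = 1
d6 = 149/15
d7 = 2/5
d8 = 1274/45
endpoint = (-248/15, -1562/45)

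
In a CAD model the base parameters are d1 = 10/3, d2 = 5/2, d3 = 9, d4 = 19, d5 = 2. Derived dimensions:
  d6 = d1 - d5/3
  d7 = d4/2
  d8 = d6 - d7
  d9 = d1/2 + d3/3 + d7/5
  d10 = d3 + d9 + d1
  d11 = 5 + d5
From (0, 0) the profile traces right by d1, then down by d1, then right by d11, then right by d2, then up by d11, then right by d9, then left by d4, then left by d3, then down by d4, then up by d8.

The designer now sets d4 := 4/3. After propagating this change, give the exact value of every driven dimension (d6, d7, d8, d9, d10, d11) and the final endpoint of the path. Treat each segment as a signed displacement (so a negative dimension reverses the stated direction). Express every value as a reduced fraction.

Apply edit: d4 := 4/3
  d6 = d1 - d5/3 = 8/3
  d7 = d4/2 = 2/3
  d8 = d6 - d7 = 2
  d9 = d1/2 + d3/3 + d7/5 = 24/5
  d10 = d3 + d9 + d1 = 257/15
  d11 = 5 + d5 = 7
Walk from origin (0, 0):
  seg 1: right by d1 = 10/3 → (10/3, 0)
  seg 2: down by d1 = 10/3 → (10/3, -10/3)
  seg 3: right by d11 = 7 → (31/3, -10/3)
  seg 4: right by d2 = 5/2 → (77/6, -10/3)
  seg 5: up by d11 = 7 → (77/6, 11/3)
  seg 6: right by d9 = 24/5 → (529/30, 11/3)
  seg 7: left by d4 = 4/3 → (163/10, 11/3)
  seg 8: left by d3 = 9 → (73/10, 11/3)
  seg 9: down by d4 = 4/3 → (73/10, 7/3)
  seg 10: up by d8 = 2 → (73/10, 13/3)

d6 = 8/3
d7 = 2/3
d8 = 2
d9 = 24/5
d10 = 257/15
d11 = 7
endpoint = (73/10, 13/3)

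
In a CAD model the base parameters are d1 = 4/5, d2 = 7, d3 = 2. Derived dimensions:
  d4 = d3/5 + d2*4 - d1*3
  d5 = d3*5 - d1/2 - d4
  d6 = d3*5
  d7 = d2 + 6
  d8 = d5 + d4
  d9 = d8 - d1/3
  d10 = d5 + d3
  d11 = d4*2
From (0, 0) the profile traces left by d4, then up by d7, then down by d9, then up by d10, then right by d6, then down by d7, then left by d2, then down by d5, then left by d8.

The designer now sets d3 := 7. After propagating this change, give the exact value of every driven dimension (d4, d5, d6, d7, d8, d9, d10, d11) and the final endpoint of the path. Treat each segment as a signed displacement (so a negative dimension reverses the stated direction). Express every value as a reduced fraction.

Apply edit: d3 := 7
  d4 = d3/5 + d2*4 - d1*3 = 27
  d5 = d3*5 - d1/2 - d4 = 38/5
  d6 = d3*5 = 35
  d7 = d2 + 6 = 13
  d8 = d5 + d4 = 173/5
  d9 = d8 - d1/3 = 103/3
  d10 = d5 + d3 = 73/5
  d11 = d4*2 = 54
Walk from origin (0, 0):
  seg 1: left by d4 = 27 → (-27, 0)
  seg 2: up by d7 = 13 → (-27, 13)
  seg 3: down by d9 = 103/3 → (-27, -64/3)
  seg 4: up by d10 = 73/5 → (-27, -101/15)
  seg 5: right by d6 = 35 → (8, -101/15)
  seg 6: down by d7 = 13 → (8, -296/15)
  seg 7: left by d2 = 7 → (1, -296/15)
  seg 8: down by d5 = 38/5 → (1, -82/3)
  seg 9: left by d8 = 173/5 → (-168/5, -82/3)

d4 = 27
d5 = 38/5
d6 = 35
d7 = 13
d8 = 173/5
d9 = 103/3
d10 = 73/5
d11 = 54
endpoint = (-168/5, -82/3)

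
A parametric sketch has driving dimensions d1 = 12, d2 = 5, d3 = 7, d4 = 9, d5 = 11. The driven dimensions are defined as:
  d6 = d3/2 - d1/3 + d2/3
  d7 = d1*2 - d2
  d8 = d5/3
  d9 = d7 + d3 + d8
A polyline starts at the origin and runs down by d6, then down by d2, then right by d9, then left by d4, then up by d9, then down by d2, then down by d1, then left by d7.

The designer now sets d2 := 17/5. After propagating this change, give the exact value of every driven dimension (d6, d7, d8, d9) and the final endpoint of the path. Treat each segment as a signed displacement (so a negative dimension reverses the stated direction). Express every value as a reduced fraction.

d6 = 19/30
d7 = 103/5
d8 = 11/3
d9 = 469/15
endpoint = (5/3, 71/6)

Apply edit: d2 := 17/5
  d6 = d3/2 - d1/3 + d2/3 = 19/30
  d7 = d1*2 - d2 = 103/5
  d8 = d5/3 = 11/3
  d9 = d7 + d3 + d8 = 469/15
Walk from origin (0, 0):
  seg 1: down by d6 = 19/30 → (0, -19/30)
  seg 2: down by d2 = 17/5 → (0, -121/30)
  seg 3: right by d9 = 469/15 → (469/15, -121/30)
  seg 4: left by d4 = 9 → (334/15, -121/30)
  seg 5: up by d9 = 469/15 → (334/15, 817/30)
  seg 6: down by d2 = 17/5 → (334/15, 143/6)
  seg 7: down by d1 = 12 → (334/15, 71/6)
  seg 8: left by d7 = 103/5 → (5/3, 71/6)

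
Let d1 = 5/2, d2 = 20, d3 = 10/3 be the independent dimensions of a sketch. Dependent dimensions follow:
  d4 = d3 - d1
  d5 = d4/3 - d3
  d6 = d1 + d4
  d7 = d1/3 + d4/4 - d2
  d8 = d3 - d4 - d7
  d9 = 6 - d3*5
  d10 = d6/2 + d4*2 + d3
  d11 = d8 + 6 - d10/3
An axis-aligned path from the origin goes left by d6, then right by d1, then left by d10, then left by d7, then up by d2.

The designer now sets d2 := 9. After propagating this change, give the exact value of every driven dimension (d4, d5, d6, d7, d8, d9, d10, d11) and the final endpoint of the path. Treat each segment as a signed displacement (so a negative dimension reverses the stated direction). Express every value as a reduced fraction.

Apply edit: d2 := 9
  d4 = d3 - d1 = 5/6
  d5 = d4/3 - d3 = -55/18
  d6 = d1 + d4 = 10/3
  d7 = d1/3 + d4/4 - d2 = -191/24
  d8 = d3 - d4 - d7 = 251/24
  d9 = 6 - d3*5 = -32/3
  d10 = d6/2 + d4*2 + d3 = 20/3
  d11 = d8 + 6 - d10/3 = 1025/72
Walk from origin (0, 0):
  seg 1: left by d6 = 10/3 → (-10/3, 0)
  seg 2: right by d1 = 5/2 → (-5/6, 0)
  seg 3: left by d10 = 20/3 → (-15/2, 0)
  seg 4: left by d7 = -191/24 → (11/24, 0)
  seg 5: up by d2 = 9 → (11/24, 9)

d4 = 5/6
d5 = -55/18
d6 = 10/3
d7 = -191/24
d8 = 251/24
d9 = -32/3
d10 = 20/3
d11 = 1025/72
endpoint = (11/24, 9)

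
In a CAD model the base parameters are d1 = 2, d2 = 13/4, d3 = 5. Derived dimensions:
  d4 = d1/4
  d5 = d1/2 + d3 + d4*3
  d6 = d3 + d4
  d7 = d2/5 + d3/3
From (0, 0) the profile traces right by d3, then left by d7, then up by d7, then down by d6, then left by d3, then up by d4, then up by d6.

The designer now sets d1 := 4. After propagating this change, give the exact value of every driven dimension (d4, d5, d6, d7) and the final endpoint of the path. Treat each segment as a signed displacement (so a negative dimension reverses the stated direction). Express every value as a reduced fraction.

Apply edit: d1 := 4
  d4 = d1/4 = 1
  d5 = d1/2 + d3 + d4*3 = 10
  d6 = d3 + d4 = 6
  d7 = d2/5 + d3/3 = 139/60
Walk from origin (0, 0):
  seg 1: right by d3 = 5 → (5, 0)
  seg 2: left by d7 = 139/60 → (161/60, 0)
  seg 3: up by d7 = 139/60 → (161/60, 139/60)
  seg 4: down by d6 = 6 → (161/60, -221/60)
  seg 5: left by d3 = 5 → (-139/60, -221/60)
  seg 6: up by d4 = 1 → (-139/60, -161/60)
  seg 7: up by d6 = 6 → (-139/60, 199/60)

d4 = 1
d5 = 10
d6 = 6
d7 = 139/60
endpoint = (-139/60, 199/60)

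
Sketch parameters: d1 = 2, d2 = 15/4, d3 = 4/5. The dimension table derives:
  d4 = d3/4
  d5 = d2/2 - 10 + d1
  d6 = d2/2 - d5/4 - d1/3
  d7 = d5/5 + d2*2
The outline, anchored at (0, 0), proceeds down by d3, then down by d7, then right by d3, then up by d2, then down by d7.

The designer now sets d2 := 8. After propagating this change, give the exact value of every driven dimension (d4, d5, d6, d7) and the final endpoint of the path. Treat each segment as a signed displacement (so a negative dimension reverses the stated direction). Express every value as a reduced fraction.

d4 = 1/5
d5 = -4
d6 = 13/3
d7 = 76/5
endpoint = (4/5, -116/5)

Apply edit: d2 := 8
  d4 = d3/4 = 1/5
  d5 = d2/2 - 10 + d1 = -4
  d6 = d2/2 - d5/4 - d1/3 = 13/3
  d7 = d5/5 + d2*2 = 76/5
Walk from origin (0, 0):
  seg 1: down by d3 = 4/5 → (0, -4/5)
  seg 2: down by d7 = 76/5 → (0, -16)
  seg 3: right by d3 = 4/5 → (4/5, -16)
  seg 4: up by d2 = 8 → (4/5, -8)
  seg 5: down by d7 = 76/5 → (4/5, -116/5)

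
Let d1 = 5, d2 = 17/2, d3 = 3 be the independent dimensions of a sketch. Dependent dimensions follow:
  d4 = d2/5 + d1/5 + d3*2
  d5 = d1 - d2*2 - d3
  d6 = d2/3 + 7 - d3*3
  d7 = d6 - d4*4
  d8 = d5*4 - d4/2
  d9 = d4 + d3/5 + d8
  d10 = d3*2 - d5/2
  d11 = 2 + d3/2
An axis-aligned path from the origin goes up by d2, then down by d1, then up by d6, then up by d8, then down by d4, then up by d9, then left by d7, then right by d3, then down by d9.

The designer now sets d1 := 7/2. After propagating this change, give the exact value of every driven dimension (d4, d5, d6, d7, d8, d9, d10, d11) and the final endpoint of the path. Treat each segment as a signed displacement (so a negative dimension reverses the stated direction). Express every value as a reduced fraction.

Apply edit: d1 := 7/2
  d4 = d2/5 + d1/5 + d3*2 = 42/5
  d5 = d1 - d2*2 - d3 = -33/2
  d6 = d2/3 + 7 - d3*3 = 5/6
  d7 = d6 - d4*4 = -983/30
  d8 = d5*4 - d4/2 = -351/5
  d9 = d4 + d3/5 + d8 = -306/5
  d10 = d3*2 - d5/2 = 57/4
  d11 = 2 + d3/2 = 7/2
Walk from origin (0, 0):
  seg 1: up by d2 = 17/2 → (0, 17/2)
  seg 2: down by d1 = 7/2 → (0, 5)
  seg 3: up by d6 = 5/6 → (0, 35/6)
  seg 4: up by d8 = -351/5 → (0, -1931/30)
  seg 5: down by d4 = 42/5 → (0, -2183/30)
  seg 6: up by d9 = -306/5 → (0, -4019/30)
  seg 7: left by d7 = -983/30 → (983/30, -4019/30)
  seg 8: right by d3 = 3 → (1073/30, -4019/30)
  seg 9: down by d9 = -306/5 → (1073/30, -2183/30)

d4 = 42/5
d5 = -33/2
d6 = 5/6
d7 = -983/30
d8 = -351/5
d9 = -306/5
d10 = 57/4
d11 = 7/2
endpoint = (1073/30, -2183/30)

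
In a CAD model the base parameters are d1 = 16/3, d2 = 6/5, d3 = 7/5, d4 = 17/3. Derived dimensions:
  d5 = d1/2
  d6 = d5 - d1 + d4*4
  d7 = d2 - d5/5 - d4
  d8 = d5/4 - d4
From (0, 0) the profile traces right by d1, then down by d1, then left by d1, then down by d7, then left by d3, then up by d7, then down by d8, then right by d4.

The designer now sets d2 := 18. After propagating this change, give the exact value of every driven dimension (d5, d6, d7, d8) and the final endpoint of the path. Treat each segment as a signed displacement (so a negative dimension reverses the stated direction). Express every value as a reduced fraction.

Apply edit: d2 := 18
  d5 = d1/2 = 8/3
  d6 = d5 - d1 + d4*4 = 20
  d7 = d2 - d5/5 - d4 = 59/5
  d8 = d5/4 - d4 = -5
Walk from origin (0, 0):
  seg 1: right by d1 = 16/3 → (16/3, 0)
  seg 2: down by d1 = 16/3 → (16/3, -16/3)
  seg 3: left by d1 = 16/3 → (0, -16/3)
  seg 4: down by d7 = 59/5 → (0, -257/15)
  seg 5: left by d3 = 7/5 → (-7/5, -257/15)
  seg 6: up by d7 = 59/5 → (-7/5, -16/3)
  seg 7: down by d8 = -5 → (-7/5, -1/3)
  seg 8: right by d4 = 17/3 → (64/15, -1/3)

d5 = 8/3
d6 = 20
d7 = 59/5
d8 = -5
endpoint = (64/15, -1/3)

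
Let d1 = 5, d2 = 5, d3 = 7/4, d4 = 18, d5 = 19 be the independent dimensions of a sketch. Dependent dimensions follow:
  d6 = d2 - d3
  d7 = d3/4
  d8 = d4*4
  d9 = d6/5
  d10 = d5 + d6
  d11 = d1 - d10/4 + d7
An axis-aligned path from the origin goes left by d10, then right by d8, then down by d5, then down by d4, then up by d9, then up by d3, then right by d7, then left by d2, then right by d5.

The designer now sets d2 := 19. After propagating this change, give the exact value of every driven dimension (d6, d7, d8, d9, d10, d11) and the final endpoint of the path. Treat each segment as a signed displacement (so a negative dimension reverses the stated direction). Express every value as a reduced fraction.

Apply edit: d2 := 19
  d6 = d2 - d3 = 69/4
  d7 = d3/4 = 7/16
  d8 = d4*4 = 72
  d9 = d6/5 = 69/20
  d10 = d5 + d6 = 145/4
  d11 = d1 - d10/4 + d7 = -29/8
Walk from origin (0, 0):
  seg 1: left by d10 = 145/4 → (-145/4, 0)
  seg 2: right by d8 = 72 → (143/4, 0)
  seg 3: down by d5 = 19 → (143/4, -19)
  seg 4: down by d4 = 18 → (143/4, -37)
  seg 5: up by d9 = 69/20 → (143/4, -671/20)
  seg 6: up by d3 = 7/4 → (143/4, -159/5)
  seg 7: right by d7 = 7/16 → (579/16, -159/5)
  seg 8: left by d2 = 19 → (275/16, -159/5)
  seg 9: right by d5 = 19 → (579/16, -159/5)

d6 = 69/4
d7 = 7/16
d8 = 72
d9 = 69/20
d10 = 145/4
d11 = -29/8
endpoint = (579/16, -159/5)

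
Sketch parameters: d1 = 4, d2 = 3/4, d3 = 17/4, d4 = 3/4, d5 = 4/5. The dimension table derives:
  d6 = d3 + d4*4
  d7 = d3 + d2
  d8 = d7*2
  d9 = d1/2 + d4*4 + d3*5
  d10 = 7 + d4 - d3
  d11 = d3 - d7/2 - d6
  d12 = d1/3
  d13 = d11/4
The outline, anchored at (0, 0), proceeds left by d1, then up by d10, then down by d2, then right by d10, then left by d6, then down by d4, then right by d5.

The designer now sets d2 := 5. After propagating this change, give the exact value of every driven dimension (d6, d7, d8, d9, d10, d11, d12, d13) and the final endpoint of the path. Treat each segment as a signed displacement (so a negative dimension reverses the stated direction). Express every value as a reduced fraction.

d6 = 29/4
d7 = 37/4
d8 = 37/2
d9 = 105/4
d10 = 7/2
d11 = -61/8
d12 = 4/3
d13 = -61/32
endpoint = (-139/20, -9/4)

Apply edit: d2 := 5
  d6 = d3 + d4*4 = 29/4
  d7 = d3 + d2 = 37/4
  d8 = d7*2 = 37/2
  d9 = d1/2 + d4*4 + d3*5 = 105/4
  d10 = 7 + d4 - d3 = 7/2
  d11 = d3 - d7/2 - d6 = -61/8
  d12 = d1/3 = 4/3
  d13 = d11/4 = -61/32
Walk from origin (0, 0):
  seg 1: left by d1 = 4 → (-4, 0)
  seg 2: up by d10 = 7/2 → (-4, 7/2)
  seg 3: down by d2 = 5 → (-4, -3/2)
  seg 4: right by d10 = 7/2 → (-1/2, -3/2)
  seg 5: left by d6 = 29/4 → (-31/4, -3/2)
  seg 6: down by d4 = 3/4 → (-31/4, -9/4)
  seg 7: right by d5 = 4/5 → (-139/20, -9/4)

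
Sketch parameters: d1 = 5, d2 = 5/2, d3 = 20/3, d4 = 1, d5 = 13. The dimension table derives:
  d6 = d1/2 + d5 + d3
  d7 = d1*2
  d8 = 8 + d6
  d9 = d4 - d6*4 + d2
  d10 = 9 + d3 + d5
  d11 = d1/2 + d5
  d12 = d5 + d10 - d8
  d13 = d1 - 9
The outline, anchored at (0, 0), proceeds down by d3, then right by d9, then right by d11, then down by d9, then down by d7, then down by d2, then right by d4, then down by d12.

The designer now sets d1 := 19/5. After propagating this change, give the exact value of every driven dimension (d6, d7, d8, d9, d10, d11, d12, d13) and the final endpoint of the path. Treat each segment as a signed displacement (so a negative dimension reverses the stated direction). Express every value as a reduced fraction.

Apply edit: d1 := 19/5
  d6 = d1/2 + d5 + d3 = 647/30
  d7 = d1*2 = 38/5
  d8 = 8 + d6 = 887/30
  d9 = d4 - d6*4 + d2 = -2483/30
  d10 = 9 + d3 + d5 = 86/3
  d11 = d1/2 + d5 = 149/10
  d12 = d5 + d10 - d8 = 121/10
  d13 = d1 - 9 = -26/5
Walk from origin (0, 0):
  seg 1: down by d3 = 20/3 → (0, -20/3)
  seg 2: right by d9 = -2483/30 → (-2483/30, -20/3)
  seg 3: right by d11 = 149/10 → (-1018/15, -20/3)
  seg 4: down by d9 = -2483/30 → (-1018/15, 761/10)
  seg 5: down by d7 = 38/5 → (-1018/15, 137/2)
  seg 6: down by d2 = 5/2 → (-1018/15, 66)
  seg 7: right by d4 = 1 → (-1003/15, 66)
  seg 8: down by d12 = 121/10 → (-1003/15, 539/10)

d6 = 647/30
d7 = 38/5
d8 = 887/30
d9 = -2483/30
d10 = 86/3
d11 = 149/10
d12 = 121/10
d13 = -26/5
endpoint = (-1003/15, 539/10)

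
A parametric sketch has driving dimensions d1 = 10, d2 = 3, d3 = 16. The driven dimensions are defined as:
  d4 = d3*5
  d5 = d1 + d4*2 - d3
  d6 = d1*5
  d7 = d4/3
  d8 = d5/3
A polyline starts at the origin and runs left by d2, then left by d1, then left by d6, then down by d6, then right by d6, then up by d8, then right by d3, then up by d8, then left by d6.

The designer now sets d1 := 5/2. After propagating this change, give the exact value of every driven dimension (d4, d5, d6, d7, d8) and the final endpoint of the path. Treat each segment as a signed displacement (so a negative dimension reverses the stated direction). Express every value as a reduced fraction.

d4 = 80
d5 = 293/2
d6 = 25/2
d7 = 80/3
d8 = 293/6
endpoint = (-2, 511/6)

Apply edit: d1 := 5/2
  d4 = d3*5 = 80
  d5 = d1 + d4*2 - d3 = 293/2
  d6 = d1*5 = 25/2
  d7 = d4/3 = 80/3
  d8 = d5/3 = 293/6
Walk from origin (0, 0):
  seg 1: left by d2 = 3 → (-3, 0)
  seg 2: left by d1 = 5/2 → (-11/2, 0)
  seg 3: left by d6 = 25/2 → (-18, 0)
  seg 4: down by d6 = 25/2 → (-18, -25/2)
  seg 5: right by d6 = 25/2 → (-11/2, -25/2)
  seg 6: up by d8 = 293/6 → (-11/2, 109/3)
  seg 7: right by d3 = 16 → (21/2, 109/3)
  seg 8: up by d8 = 293/6 → (21/2, 511/6)
  seg 9: left by d6 = 25/2 → (-2, 511/6)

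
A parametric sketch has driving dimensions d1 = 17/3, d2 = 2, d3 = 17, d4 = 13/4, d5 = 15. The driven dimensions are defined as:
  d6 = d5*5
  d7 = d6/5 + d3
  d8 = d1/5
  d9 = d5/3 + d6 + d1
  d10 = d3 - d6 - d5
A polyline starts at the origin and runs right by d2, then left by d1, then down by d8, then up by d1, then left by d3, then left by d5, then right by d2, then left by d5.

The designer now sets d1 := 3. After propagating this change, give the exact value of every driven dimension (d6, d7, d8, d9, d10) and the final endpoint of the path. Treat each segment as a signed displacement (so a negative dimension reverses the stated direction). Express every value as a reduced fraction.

Apply edit: d1 := 3
  d6 = d5*5 = 75
  d7 = d6/5 + d3 = 32
  d8 = d1/5 = 3/5
  d9 = d5/3 + d6 + d1 = 83
  d10 = d3 - d6 - d5 = -73
Walk from origin (0, 0):
  seg 1: right by d2 = 2 → (2, 0)
  seg 2: left by d1 = 3 → (-1, 0)
  seg 3: down by d8 = 3/5 → (-1, -3/5)
  seg 4: up by d1 = 3 → (-1, 12/5)
  seg 5: left by d3 = 17 → (-18, 12/5)
  seg 6: left by d5 = 15 → (-33, 12/5)
  seg 7: right by d2 = 2 → (-31, 12/5)
  seg 8: left by d5 = 15 → (-46, 12/5)

d6 = 75
d7 = 32
d8 = 3/5
d9 = 83
d10 = -73
endpoint = (-46, 12/5)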